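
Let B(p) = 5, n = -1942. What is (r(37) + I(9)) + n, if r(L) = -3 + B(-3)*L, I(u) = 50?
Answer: -1710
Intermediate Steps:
r(L) = -3 + 5*L
(r(37) + I(9)) + n = ((-3 + 5*37) + 50) - 1942 = ((-3 + 185) + 50) - 1942 = (182 + 50) - 1942 = 232 - 1942 = -1710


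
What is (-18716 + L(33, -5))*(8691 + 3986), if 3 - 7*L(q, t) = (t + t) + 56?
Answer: -237340605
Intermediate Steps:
L(q, t) = -53/7 - 2*t/7 (L(q, t) = 3/7 - ((t + t) + 56)/7 = 3/7 - (2*t + 56)/7 = 3/7 - (56 + 2*t)/7 = 3/7 + (-8 - 2*t/7) = -53/7 - 2*t/7)
(-18716 + L(33, -5))*(8691 + 3986) = (-18716 + (-53/7 - 2/7*(-5)))*(8691 + 3986) = (-18716 + (-53/7 + 10/7))*12677 = (-18716 - 43/7)*12677 = -131055/7*12677 = -237340605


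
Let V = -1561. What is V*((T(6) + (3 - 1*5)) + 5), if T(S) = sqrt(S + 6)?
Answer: -4683 - 3122*sqrt(3) ≈ -10090.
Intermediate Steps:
T(S) = sqrt(6 + S)
V*((T(6) + (3 - 1*5)) + 5) = -1561*((sqrt(6 + 6) + (3 - 1*5)) + 5) = -1561*((sqrt(12) + (3 - 5)) + 5) = -1561*((2*sqrt(3) - 2) + 5) = -1561*((-2 + 2*sqrt(3)) + 5) = -1561*(3 + 2*sqrt(3)) = -4683 - 3122*sqrt(3)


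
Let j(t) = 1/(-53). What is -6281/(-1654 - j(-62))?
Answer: 332893/87661 ≈ 3.7975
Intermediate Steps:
j(t) = -1/53
-6281/(-1654 - j(-62)) = -6281/(-1654 - 1*(-1/53)) = -6281/(-1654 + 1/53) = -6281/(-87661/53) = -6281*(-53/87661) = 332893/87661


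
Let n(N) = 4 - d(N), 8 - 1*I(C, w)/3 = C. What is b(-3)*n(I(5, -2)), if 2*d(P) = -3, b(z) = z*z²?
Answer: -297/2 ≈ -148.50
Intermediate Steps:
I(C, w) = 24 - 3*C
b(z) = z³
d(P) = -3/2 (d(P) = (½)*(-3) = -3/2)
n(N) = 11/2 (n(N) = 4 - 1*(-3/2) = 4 + 3/2 = 11/2)
b(-3)*n(I(5, -2)) = (-3)³*(11/2) = -27*11/2 = -297/2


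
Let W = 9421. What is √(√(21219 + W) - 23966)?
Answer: √(-23966 + 4*√1915) ≈ 154.24*I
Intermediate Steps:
√(√(21219 + W) - 23966) = √(√(21219 + 9421) - 23966) = √(√30640 - 23966) = √(4*√1915 - 23966) = √(-23966 + 4*√1915)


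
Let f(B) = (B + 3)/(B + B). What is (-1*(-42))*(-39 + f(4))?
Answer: -6405/4 ≈ -1601.3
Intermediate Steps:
f(B) = (3 + B)/(2*B) (f(B) = (3 + B)/((2*B)) = (3 + B)*(1/(2*B)) = (3 + B)/(2*B))
(-1*(-42))*(-39 + f(4)) = (-1*(-42))*(-39 + (1/2)*(3 + 4)/4) = 42*(-39 + (1/2)*(1/4)*7) = 42*(-39 + 7/8) = 42*(-305/8) = -6405/4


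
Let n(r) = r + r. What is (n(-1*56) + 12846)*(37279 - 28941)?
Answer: 106176092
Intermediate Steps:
n(r) = 2*r
(n(-1*56) + 12846)*(37279 - 28941) = (2*(-1*56) + 12846)*(37279 - 28941) = (2*(-56) + 12846)*8338 = (-112 + 12846)*8338 = 12734*8338 = 106176092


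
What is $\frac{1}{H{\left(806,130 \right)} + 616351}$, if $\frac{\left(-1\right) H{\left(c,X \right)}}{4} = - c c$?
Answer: $\frac{1}{3214895} \approx 3.1105 \cdot 10^{-7}$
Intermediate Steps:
$H{\left(c,X \right)} = 4 c^{2}$ ($H{\left(c,X \right)} = - 4 \left(- c c\right) = - 4 \left(- c^{2}\right) = 4 c^{2}$)
$\frac{1}{H{\left(806,130 \right)} + 616351} = \frac{1}{4 \cdot 806^{2} + 616351} = \frac{1}{4 \cdot 649636 + 616351} = \frac{1}{2598544 + 616351} = \frac{1}{3214895}$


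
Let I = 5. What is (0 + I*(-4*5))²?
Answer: 10000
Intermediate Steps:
(0 + I*(-4*5))² = (0 + 5*(-4*5))² = (0 + 5*(-20))² = (0 - 100)² = (-100)² = 10000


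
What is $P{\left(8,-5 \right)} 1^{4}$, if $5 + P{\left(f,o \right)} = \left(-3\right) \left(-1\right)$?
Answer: $-2$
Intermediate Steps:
$P{\left(f,o \right)} = -2$ ($P{\left(f,o \right)} = -5 - -3 = -5 + 3 = -2$)
$P{\left(8,-5 \right)} 1^{4} = - 2 \cdot 1^{4} = \left(-2\right) 1 = -2$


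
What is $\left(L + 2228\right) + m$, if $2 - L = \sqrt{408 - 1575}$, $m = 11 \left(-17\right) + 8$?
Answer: $2051 - i \sqrt{1167} \approx 2051.0 - 34.161 i$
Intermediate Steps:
$m = -179$ ($m = -187 + 8 = -179$)
$L = 2 - i \sqrt{1167}$ ($L = 2 - \sqrt{408 - 1575} = 2 - \sqrt{-1167} = 2 - i \sqrt{1167} \approx 2.0 - 34.161 i$)
$\left(L + 2228\right) + m = \left(\left(2 - i \sqrt{1167}\right) + 2228\right) - 179 = \left(2230 - i \sqrt{1167}\right) - 179 = 2051 - i \sqrt{1167}$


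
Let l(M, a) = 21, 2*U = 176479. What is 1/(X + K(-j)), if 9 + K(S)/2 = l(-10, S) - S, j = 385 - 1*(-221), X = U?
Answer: 2/178951 ≈ 1.1176e-5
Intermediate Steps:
U = 176479/2 (U = (½)*176479 = 176479/2 ≈ 88240.)
X = 176479/2 ≈ 88240.
j = 606 (j = 385 + 221 = 606)
K(S) = 24 - 2*S (K(S) = -18 + 2*(21 - S) = -18 + (42 - 2*S) = 24 - 2*S)
1/(X + K(-j)) = 1/(176479/2 + (24 - (-2)*606)) = 1/(176479/2 + (24 - 2*(-606))) = 1/(176479/2 + (24 + 1212)) = 1/(176479/2 + 1236) = 1/(178951/2) = 2/178951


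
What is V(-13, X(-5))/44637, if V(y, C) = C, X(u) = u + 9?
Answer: 4/44637 ≈ 8.9612e-5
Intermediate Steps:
X(u) = 9 + u
V(-13, X(-5))/44637 = (9 - 5)/44637 = 4*(1/44637) = 4/44637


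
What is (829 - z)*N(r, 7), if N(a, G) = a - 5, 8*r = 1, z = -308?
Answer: -44343/8 ≈ -5542.9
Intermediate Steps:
r = ⅛ (r = (⅛)*1 = ⅛ ≈ 0.12500)
N(a, G) = -5 + a
(829 - z)*N(r, 7) = (829 - 1*(-308))*(-5 + ⅛) = (829 + 308)*(-39/8) = 1137*(-39/8) = -44343/8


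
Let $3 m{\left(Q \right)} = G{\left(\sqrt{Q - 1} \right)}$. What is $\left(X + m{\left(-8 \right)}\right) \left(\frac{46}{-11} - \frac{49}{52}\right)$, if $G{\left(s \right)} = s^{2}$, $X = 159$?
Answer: $- \frac{8793}{11} \approx -799.36$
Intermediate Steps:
$m{\left(Q \right)} = - \frac{1}{3} + \frac{Q}{3}$ ($m{\left(Q \right)} = \frac{\left(\sqrt{Q - 1}\right)^{2}}{3} = \frac{\left(\sqrt{-1 + Q}\right)^{2}}{3} = \frac{-1 + Q}{3} = - \frac{1}{3} + \frac{Q}{3}$)
$\left(X + m{\left(-8 \right)}\right) \left(\frac{46}{-11} - \frac{49}{52}\right) = \left(159 + \left(- \frac{1}{3} + \frac{1}{3} \left(-8\right)\right)\right) \left(\frac{46}{-11} - \frac{49}{52}\right) = \left(159 - 3\right) \left(46 \left(- \frac{1}{11}\right) - \frac{49}{52}\right) = \left(159 - 3\right) \left(- \frac{46}{11} - \frac{49}{52}\right) = 156 \left(- \frac{2931}{572}\right) = - \frac{8793}{11}$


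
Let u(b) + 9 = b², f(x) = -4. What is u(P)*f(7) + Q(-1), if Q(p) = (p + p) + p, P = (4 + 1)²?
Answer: -2467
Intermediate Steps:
P = 25 (P = 5² = 25)
Q(p) = 3*p (Q(p) = 2*p + p = 3*p)
u(b) = -9 + b²
u(P)*f(7) + Q(-1) = (-9 + 25²)*(-4) + 3*(-1) = (-9 + 625)*(-4) - 3 = 616*(-4) - 3 = -2464 - 3 = -2467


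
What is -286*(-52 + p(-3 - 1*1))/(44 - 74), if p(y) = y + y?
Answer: -572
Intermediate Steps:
p(y) = 2*y
-286*(-52 + p(-3 - 1*1))/(44 - 74) = -286*(-52 + 2*(-3 - 1*1))/(44 - 74) = -286*(-52 + 2*(-3 - 1))/(-30) = -286*(-52 + 2*(-4))*(-1)/30 = -286*(-52 - 8)*(-1)/30 = -(-17160)*(-1)/30 = -286*2 = -572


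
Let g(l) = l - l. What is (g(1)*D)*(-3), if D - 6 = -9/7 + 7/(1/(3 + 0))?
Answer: 0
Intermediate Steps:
g(l) = 0
D = 180/7 (D = 6 + (-9/7 + 7/(1/(3 + 0))) = 6 + (-9*⅐ + 7/(1/3)) = 6 + (-9/7 + 7/(⅓)) = 6 + (-9/7 + 7*3) = 6 + (-9/7 + 21) = 6 + 138/7 = 180/7 ≈ 25.714)
(g(1)*D)*(-3) = (0*(180/7))*(-3) = 0*(-3) = 0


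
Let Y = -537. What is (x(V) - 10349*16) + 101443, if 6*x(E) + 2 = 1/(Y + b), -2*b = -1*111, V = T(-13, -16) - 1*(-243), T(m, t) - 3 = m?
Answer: -185304313/2889 ≈ -64141.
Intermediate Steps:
T(m, t) = 3 + m
V = 233 (V = (3 - 13) - 1*(-243) = -10 + 243 = 233)
b = 111/2 (b = -(-1)*111/2 = -½*(-111) = 111/2 ≈ 55.500)
x(E) = -964/2889 (x(E) = -⅓ + 1/(6*(-537 + 111/2)) = -⅓ + 1/(6*(-963/2)) = -⅓ + (⅙)*(-2/963) = -⅓ - 1/2889 = -964/2889)
(x(V) - 10349*16) + 101443 = (-964/2889 - 10349*16) + 101443 = (-964/2889 - 165584) + 101443 = -478373140/2889 + 101443 = -185304313/2889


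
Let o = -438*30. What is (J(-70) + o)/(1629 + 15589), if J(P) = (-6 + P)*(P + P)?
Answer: -1250/8609 ≈ -0.14520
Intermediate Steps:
o = -13140
J(P) = 2*P*(-6 + P) (J(P) = (-6 + P)*(2*P) = 2*P*(-6 + P))
(J(-70) + o)/(1629 + 15589) = (2*(-70)*(-6 - 70) - 13140)/(1629 + 15589) = (2*(-70)*(-76) - 13140)/17218 = (10640 - 13140)*(1/17218) = -2500*1/17218 = -1250/8609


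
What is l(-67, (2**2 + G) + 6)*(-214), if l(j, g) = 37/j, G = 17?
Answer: 7918/67 ≈ 118.18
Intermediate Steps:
l(-67, (2**2 + G) + 6)*(-214) = (37/(-67))*(-214) = (37*(-1/67))*(-214) = -37/67*(-214) = 7918/67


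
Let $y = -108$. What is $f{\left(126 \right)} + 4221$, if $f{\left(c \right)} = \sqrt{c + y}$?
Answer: $4221 + 3 \sqrt{2} \approx 4225.2$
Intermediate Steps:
$f{\left(c \right)} = \sqrt{-108 + c}$ ($f{\left(c \right)} = \sqrt{c - 108} = \sqrt{-108 + c}$)
$f{\left(126 \right)} + 4221 = \sqrt{-108 + 126} + 4221 = \sqrt{18} + 4221 = 3 \sqrt{2} + 4221 = 4221 + 3 \sqrt{2}$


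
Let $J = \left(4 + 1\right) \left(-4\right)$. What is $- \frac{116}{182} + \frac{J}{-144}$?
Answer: $- \frac{1633}{3276} \approx -0.49847$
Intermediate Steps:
$J = -20$ ($J = 5 \left(-4\right) = -20$)
$- \frac{116}{182} + \frac{J}{-144} = - \frac{116}{182} - \frac{20}{-144} = \left(-116\right) \frac{1}{182} - - \frac{5}{36} = - \frac{58}{91} + \frac{5}{36} = - \frac{1633}{3276}$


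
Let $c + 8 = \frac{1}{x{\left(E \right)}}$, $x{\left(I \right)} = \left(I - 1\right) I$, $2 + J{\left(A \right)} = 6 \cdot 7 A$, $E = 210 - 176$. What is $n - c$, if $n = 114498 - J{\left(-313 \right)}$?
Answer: $\frac{143227787}{1122} \approx 1.2765 \cdot 10^{5}$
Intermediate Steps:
$E = 34$
$J{\left(A \right)} = -2 + 42 A$ ($J{\left(A \right)} = -2 + 6 \cdot 7 A = -2 + 42 A$)
$x{\left(I \right)} = I \left(-1 + I\right)$ ($x{\left(I \right)} = \left(-1 + I\right) I = I \left(-1 + I\right)$)
$c = - \frac{8975}{1122}$ ($c = -8 + \frac{1}{34 \left(-1 + 34\right)} = -8 + \frac{1}{34 \cdot 33} = -8 + \frac{1}{1122} = - \frac{8975}{1122} \approx -7.9991$)
$n = 127646$ ($n = 114498 - \left(-2 + 42 \left(-313\right)\right) = 114498 - \left(-2 - 13146\right) = 114498 - -13148 = 114498 + 13148 = 127646$)
$n - c = 127646 - - \frac{8975}{1122} = 127646 + \frac{8975}{1122} = \frac{143227787}{1122}$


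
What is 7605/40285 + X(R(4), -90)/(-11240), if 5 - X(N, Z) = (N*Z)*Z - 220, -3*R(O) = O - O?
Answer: 3056643/18112136 ≈ 0.16876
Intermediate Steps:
R(O) = 0 (R(O) = -(O - O)/3 = -⅓*0 = 0)
X(N, Z) = 225 - N*Z² (X(N, Z) = 5 - ((N*Z)*Z - 220) = 5 - (N*Z² - 220) = 5 - (-220 + N*Z²) = 5 + (220 - N*Z²) = 225 - N*Z²)
7605/40285 + X(R(4), -90)/(-11240) = 7605/40285 + (225 - 1*0*(-90)²)/(-11240) = 7605*(1/40285) + (225 - 1*0*8100)*(-1/11240) = 1521/8057 + (225 + 0)*(-1/11240) = 1521/8057 + 225*(-1/11240) = 1521/8057 - 45/2248 = 3056643/18112136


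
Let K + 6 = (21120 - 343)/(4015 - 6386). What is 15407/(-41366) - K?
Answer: 1411404101/98078786 ≈ 14.391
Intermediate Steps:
K = -35003/2371 (K = -6 + (21120 - 343)/(4015 - 6386) = -6 + 20777/(-2371) = -6 + 20777*(-1/2371) = -6 - 20777/2371 = -35003/2371 ≈ -14.763)
15407/(-41366) - K = 15407/(-41366) - 1*(-35003/2371) = 15407*(-1/41366) + 35003/2371 = -15407/41366 + 35003/2371 = 1411404101/98078786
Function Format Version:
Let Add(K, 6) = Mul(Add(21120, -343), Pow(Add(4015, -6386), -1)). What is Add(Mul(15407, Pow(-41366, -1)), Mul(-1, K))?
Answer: Rational(1411404101, 98078786) ≈ 14.391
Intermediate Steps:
K = Rational(-35003, 2371) (K = Add(-6, Mul(Add(21120, -343), Pow(Add(4015, -6386), -1))) = Add(-6, Mul(20777, Pow(-2371, -1))) = Add(-6, Mul(20777, Rational(-1, 2371))) = Add(-6, Rational(-20777, 2371)) = Rational(-35003, 2371) ≈ -14.763)
Add(Mul(15407, Pow(-41366, -1)), Mul(-1, K)) = Add(Mul(15407, Pow(-41366, -1)), Mul(-1, Rational(-35003, 2371))) = Add(Mul(15407, Rational(-1, 41366)), Rational(35003, 2371)) = Add(Rational(-15407, 41366), Rational(35003, 2371)) = Rational(1411404101, 98078786)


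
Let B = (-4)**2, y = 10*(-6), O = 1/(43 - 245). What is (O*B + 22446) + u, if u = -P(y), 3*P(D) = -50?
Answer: 6806164/303 ≈ 22463.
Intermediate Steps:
O = -1/202 (O = 1/(-202) = -1/202 ≈ -0.0049505)
y = -60
P(D) = -50/3 (P(D) = (1/3)*(-50) = -50/3)
B = 16
u = 50/3 (u = -1*(-50/3) = 50/3 ≈ 16.667)
(O*B + 22446) + u = (-1/202*16 + 22446) + 50/3 = (-8/101 + 22446) + 50/3 = 2267038/101 + 50/3 = 6806164/303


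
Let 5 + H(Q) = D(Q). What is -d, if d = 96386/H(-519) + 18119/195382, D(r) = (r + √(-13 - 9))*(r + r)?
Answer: -15404020036212067/56707614991280374 - 100048668*I*√22/290239709857 ≈ -0.27164 - 0.0016168*I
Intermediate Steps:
D(r) = 2*r*(r + I*√22) (D(r) = (r + √(-22))*(2*r) = (r + I*√22)*(2*r) = 2*r*(r + I*√22))
H(Q) = -5 + 2*Q*(Q + I*√22)
d = 18119/195382 + 96386/(538717 - 1038*I*√22) (d = 96386/(-5 + 2*(-519)*(-519 + I*√22)) + 18119/195382 = 96386/(-5 + (538722 - 1038*I*√22)) + 18119*(1/195382) = 96386/(538717 - 1038*I*√22) + 18119/195382 = 18119/195382 + 96386/(538717 - 1038*I*√22) ≈ 0.27164 + 0.0016168*I)
-d = -(15404020036212067/56707614991280374 + 100048668*I*√22/290239709857) = -15404020036212067/56707614991280374 - 100048668*I*√22/290239709857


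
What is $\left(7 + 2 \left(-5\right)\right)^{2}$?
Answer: $9$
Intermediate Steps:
$\left(7 + 2 \left(-5\right)\right)^{2} = \left(7 - 10\right)^{2} = \left(-3\right)^{2} = 9$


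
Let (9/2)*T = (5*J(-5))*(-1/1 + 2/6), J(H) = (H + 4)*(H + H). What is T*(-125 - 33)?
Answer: 31600/27 ≈ 1170.4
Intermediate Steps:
J(H) = 2*H*(4 + H) (J(H) = (4 + H)*(2*H) = 2*H*(4 + H))
T = -200/27 (T = 2*((5*(2*(-5)*(4 - 5)))*(-1/1 + 2/6))/9 = 2*((5*(2*(-5)*(-1)))*(-1*1 + 2*(⅙)))/9 = 2*((5*10)*(-1 + ⅓))/9 = 2*(50*(-⅔))/9 = (2/9)*(-100/3) = -200/27 ≈ -7.4074)
T*(-125 - 33) = -200*(-125 - 33)/27 = -200/27*(-158) = 31600/27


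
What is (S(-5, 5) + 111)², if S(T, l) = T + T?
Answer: 10201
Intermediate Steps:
S(T, l) = 2*T
(S(-5, 5) + 111)² = (2*(-5) + 111)² = (-10 + 111)² = 101² = 10201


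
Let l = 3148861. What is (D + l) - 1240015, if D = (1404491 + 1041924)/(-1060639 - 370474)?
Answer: 2731771879183/1431113 ≈ 1.9088e+6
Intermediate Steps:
D = -2446415/1431113 (D = 2446415/(-1431113) = 2446415*(-1/1431113) = -2446415/1431113 ≈ -1.7094)
(D + l) - 1240015 = (-2446415/1431113 + 3148861) - 1240015 = 4506373465878/1431113 - 1240015 = 2731771879183/1431113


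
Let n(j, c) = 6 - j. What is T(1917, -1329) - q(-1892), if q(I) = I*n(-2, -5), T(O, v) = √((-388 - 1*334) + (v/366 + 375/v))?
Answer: 15136 + I*√2120371098706/54046 ≈ 15136.0 + 26.943*I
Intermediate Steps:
T(O, v) = √(-722 + 375/v + v/366) (T(O, v) = √((-388 - 334) + (v*(1/366) + 375/v)) = √(-722 + (v/366 + 375/v)) = √(-722 + (375/v + v/366)) = √(-722 + 375/v + v/366))
q(I) = 8*I (q(I) = I*(6 - 1*(-2)) = I*(6 + 2) = I*8 = 8*I)
T(1917, -1329) - q(-1892) = √(-96716232 + 366*(-1329) + 50233500/(-1329))/366 - 8*(-1892) = √(-96716232 - 486414 + 50233500*(-1/1329))/366 - 1*(-15136) = √(-96716232 - 486414 - 16744500/443)/366 + 15136 = √(-43077516678/443)/366 + 15136 = (3*I*√2120371098706/443)/366 + 15136 = I*√2120371098706/54046 + 15136 = 15136 + I*√2120371098706/54046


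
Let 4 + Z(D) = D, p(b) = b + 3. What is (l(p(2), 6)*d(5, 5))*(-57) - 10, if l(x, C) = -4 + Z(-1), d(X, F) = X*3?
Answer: 7685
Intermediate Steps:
p(b) = 3 + b
d(X, F) = 3*X
Z(D) = -4 + D
l(x, C) = -9 (l(x, C) = -4 + (-4 - 1) = -4 - 5 = -9)
(l(p(2), 6)*d(5, 5))*(-57) - 10 = -27*5*(-57) - 10 = -9*15*(-57) - 10 = -135*(-57) - 10 = 7695 - 10 = 7685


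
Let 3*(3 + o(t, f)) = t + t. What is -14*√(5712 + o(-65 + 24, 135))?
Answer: -14*√51135/3 ≈ -1055.3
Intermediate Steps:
o(t, f) = -3 + 2*t/3 (o(t, f) = -3 + (t + t)/3 = -3 + (2*t)/3 = -3 + 2*t/3)
-14*√(5712 + o(-65 + 24, 135)) = -14*√(5712 + (-3 + 2*(-65 + 24)/3)) = -14*√(5712 + (-3 + (⅔)*(-41))) = -14*√(5712 + (-3 - 82/3)) = -14*√(5712 - 91/3) = -14*√51135/3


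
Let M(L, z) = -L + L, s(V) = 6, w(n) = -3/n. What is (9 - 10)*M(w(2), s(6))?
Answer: 0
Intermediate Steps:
M(L, z) = 0
(9 - 10)*M(w(2), s(6)) = (9 - 10)*0 = -1*0 = 0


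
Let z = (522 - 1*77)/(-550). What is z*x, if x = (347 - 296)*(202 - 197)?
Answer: -4539/22 ≈ -206.32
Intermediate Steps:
x = 255 (x = 51*5 = 255)
z = -89/110 (z = (522 - 77)*(-1/550) = 445*(-1/550) = -89/110 ≈ -0.80909)
z*x = -89/110*255 = -4539/22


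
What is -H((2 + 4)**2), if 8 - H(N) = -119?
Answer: -127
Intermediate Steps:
H(N) = 127 (H(N) = 8 - 1*(-119) = 8 + 119 = 127)
-H((2 + 4)**2) = -1*127 = -127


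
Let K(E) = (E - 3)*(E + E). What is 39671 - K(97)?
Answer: 21435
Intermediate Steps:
K(E) = 2*E*(-3 + E) (K(E) = (-3 + E)*(2*E) = 2*E*(-3 + E))
39671 - K(97) = 39671 - 2*97*(-3 + 97) = 39671 - 2*97*94 = 39671 - 1*18236 = 39671 - 18236 = 21435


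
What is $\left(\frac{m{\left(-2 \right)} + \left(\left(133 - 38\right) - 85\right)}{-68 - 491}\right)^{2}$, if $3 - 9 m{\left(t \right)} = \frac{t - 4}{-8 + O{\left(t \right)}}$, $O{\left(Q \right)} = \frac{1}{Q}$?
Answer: $\frac{273529}{812763081} \approx 0.00033654$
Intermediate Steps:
$m{\left(t \right)} = \frac{1}{3} - \frac{-4 + t}{9 \left(-8 + \frac{1}{t}\right)}$ ($m{\left(t \right)} = \frac{1}{3} - \frac{\left(t - 4\right) \frac{1}{-8 + \frac{1}{t}}}{9} = \frac{1}{3} - \frac{\left(-4 + t\right) \frac{1}{-8 + \frac{1}{t}}}{9} = \frac{1}{3} - \frac{\frac{1}{-8 + \frac{1}{t}} \left(-4 + t\right)}{9} = \frac{1}{3} - \frac{-4 + t}{9 \left(-8 + \frac{1}{t}\right)}$)
$\left(\frac{m{\left(-2 \right)} + \left(\left(133 - 38\right) - 85\right)}{-68 - 491}\right)^{2} = \left(\frac{\frac{-3 - 2 \left(20 - 2\right)}{9 \left(-1 + 8 \left(-2\right)\right)} + \left(\left(133 - 38\right) - 85\right)}{-68 - 491}\right)^{2} = \left(\frac{\frac{-3 - 36}{9 \left(-1 - 16\right)} + \left(95 - 85\right)}{-559}\right)^{2} = \left(\left(\frac{-3 - 36}{9 \left(-17\right)} + 10\right) \left(- \frac{1}{559}\right)\right)^{2} = \left(\left(\frac{1}{9} \left(- \frac{1}{17}\right) \left(-39\right) + 10\right) \left(- \frac{1}{559}\right)\right)^{2} = \left(\left(\frac{13}{51} + 10\right) \left(- \frac{1}{559}\right)\right)^{2} = \left(\frac{523}{51} \left(- \frac{1}{559}\right)\right)^{2} = \left(- \frac{523}{28509}\right)^{2} = \frac{273529}{812763081}$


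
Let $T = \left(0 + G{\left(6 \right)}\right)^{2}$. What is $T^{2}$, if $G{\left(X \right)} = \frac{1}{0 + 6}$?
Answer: $\frac{1}{1296} \approx 0.0007716$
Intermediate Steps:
$G{\left(X \right)} = \frac{1}{6}$
$T = \frac{1}{36}$ ($T = \left(0 + \frac{1}{6}\right)^{2} = \left(\frac{1}{6}\right)^{2} = \frac{1}{36} \approx 0.027778$)
$T^{2} = \left(\frac{1}{36}\right)^{2} = \frac{1}{1296}$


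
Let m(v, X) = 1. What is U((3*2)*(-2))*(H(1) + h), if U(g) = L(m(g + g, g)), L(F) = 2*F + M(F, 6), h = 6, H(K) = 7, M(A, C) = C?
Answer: 104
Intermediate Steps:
L(F) = 6 + 2*F (L(F) = 2*F + 6 = 6 + 2*F)
U(g) = 8 (U(g) = 6 + 2*1 = 6 + 2 = 8)
U((3*2)*(-2))*(H(1) + h) = 8*(7 + 6) = 8*13 = 104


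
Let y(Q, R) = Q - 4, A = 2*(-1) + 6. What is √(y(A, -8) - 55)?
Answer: I*√55 ≈ 7.4162*I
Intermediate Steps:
A = 4 (A = -2 + 6 = 4)
y(Q, R) = -4 + Q
√(y(A, -8) - 55) = √((-4 + 4) - 55) = √(0 - 55) = √(-55) = I*√55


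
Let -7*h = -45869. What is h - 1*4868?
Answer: 11793/7 ≈ 1684.7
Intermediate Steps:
h = 45869/7 (h = -1/7*(-45869) = 45869/7 ≈ 6552.7)
h - 1*4868 = 45869/7 - 1*4868 = 45869/7 - 4868 = 11793/7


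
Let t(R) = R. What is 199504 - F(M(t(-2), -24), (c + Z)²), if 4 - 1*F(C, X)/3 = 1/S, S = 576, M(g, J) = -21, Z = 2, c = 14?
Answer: 38302465/192 ≈ 1.9949e+5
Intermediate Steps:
F(C, X) = 2303/192 (F(C, X) = 12 - 3/576 = 12 - 3*1/576 = 12 - 1/192 = 2303/192)
199504 - F(M(t(-2), -24), (c + Z)²) = 199504 - 1*2303/192 = 199504 - 2303/192 = 38302465/192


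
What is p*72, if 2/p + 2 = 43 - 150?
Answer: -144/109 ≈ -1.3211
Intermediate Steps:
p = -2/109 (p = 2/(-2 + (43 - 150)) = 2/(-2 - 107) = 2/(-109) = 2*(-1/109) = -2/109 ≈ -0.018349)
p*72 = -2/109*72 = -144/109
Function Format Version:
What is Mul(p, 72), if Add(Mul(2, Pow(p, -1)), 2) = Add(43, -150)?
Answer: Rational(-144, 109) ≈ -1.3211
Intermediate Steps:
p = Rational(-2, 109) (p = Mul(2, Pow(Add(-2, Add(43, -150)), -1)) = Mul(2, Pow(Add(-2, -107), -1)) = Mul(2, Pow(-109, -1)) = Mul(2, Rational(-1, 109)) = Rational(-2, 109) ≈ -0.018349)
Mul(p, 72) = Mul(Rational(-2, 109), 72) = Rational(-144, 109)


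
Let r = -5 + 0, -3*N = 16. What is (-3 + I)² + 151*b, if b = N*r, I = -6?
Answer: 12323/3 ≈ 4107.7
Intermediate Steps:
N = -16/3 (N = -⅓*16 = -16/3 ≈ -5.3333)
r = -5
b = 80/3 (b = -16/3*(-5) = 80/3 ≈ 26.667)
(-3 + I)² + 151*b = (-3 - 6)² + 151*(80/3) = (-9)² + 12080/3 = 81 + 12080/3 = 12323/3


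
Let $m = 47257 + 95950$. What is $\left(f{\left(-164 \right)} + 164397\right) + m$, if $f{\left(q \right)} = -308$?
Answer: $307296$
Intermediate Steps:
$m = 143207$
$\left(f{\left(-164 \right)} + 164397\right) + m = \left(-308 + 164397\right) + 143207 = 164089 + 143207 = 307296$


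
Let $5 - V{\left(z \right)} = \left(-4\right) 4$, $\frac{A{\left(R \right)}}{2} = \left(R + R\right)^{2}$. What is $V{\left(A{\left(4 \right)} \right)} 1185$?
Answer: $24885$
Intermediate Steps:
$A{\left(R \right)} = 8 R^{2}$ ($A{\left(R \right)} = 2 \left(R + R\right)^{2} = 2 \left(2 R\right)^{2} = 2 \cdot 4 R^{2} = 8 R^{2}$)
$V{\left(z \right)} = 21$ ($V{\left(z \right)} = 5 - \left(-4\right) 4 = 5 - -16 = 5 + 16 = 21$)
$V{\left(A{\left(4 \right)} \right)} 1185 = 21 \cdot 1185 = 24885$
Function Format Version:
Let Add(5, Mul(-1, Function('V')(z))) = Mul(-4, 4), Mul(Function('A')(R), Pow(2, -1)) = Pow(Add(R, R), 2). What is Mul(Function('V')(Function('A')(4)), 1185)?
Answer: 24885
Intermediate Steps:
Function('A')(R) = Mul(8, Pow(R, 2)) (Function('A')(R) = Mul(2, Pow(Add(R, R), 2)) = Mul(2, Pow(Mul(2, R), 2)) = Mul(2, Mul(4, Pow(R, 2))) = Mul(8, Pow(R, 2)))
Function('V')(z) = 21 (Function('V')(z) = Add(5, Mul(-1, Mul(-4, 4))) = Add(5, Mul(-1, -16)) = Add(5, 16) = 21)
Mul(Function('V')(Function('A')(4)), 1185) = Mul(21, 1185) = 24885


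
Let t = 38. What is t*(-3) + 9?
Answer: -105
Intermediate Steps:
t*(-3) + 9 = 38*(-3) + 9 = -114 + 9 = -105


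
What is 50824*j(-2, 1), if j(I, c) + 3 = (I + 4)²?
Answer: 50824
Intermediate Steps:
j(I, c) = -3 + (4 + I)² (j(I, c) = -3 + (I + 4)² = -3 + (4 + I)²)
50824*j(-2, 1) = 50824*(-3 + (4 - 2)²) = 50824*(-3 + 2²) = 50824*(-3 + 4) = 50824*1 = 50824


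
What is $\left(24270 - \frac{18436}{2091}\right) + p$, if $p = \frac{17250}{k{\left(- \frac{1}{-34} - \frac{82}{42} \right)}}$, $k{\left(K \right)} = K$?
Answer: $\frac{43898672482}{2870943} \approx 15291.0$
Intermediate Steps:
$p = - \frac{12316500}{1373}$ ($p = \frac{17250}{- \frac{1}{-34} - \frac{82}{42}} = \frac{17250}{\left(-1\right) \left(- \frac{1}{34}\right) - \frac{41}{21}} = \frac{17250}{\frac{1}{34} - \frac{41}{21}} = \frac{17250}{- \frac{1373}{714}} = 17250 \left(- \frac{714}{1373}\right) = - \frac{12316500}{1373} \approx -8970.5$)
$\left(24270 - \frac{18436}{2091}\right) + p = \left(24270 - \frac{18436}{2091}\right) - \frac{12316500}{1373} = \frac{50730134}{2091} - \frac{12316500}{1373} = \frac{43898672482}{2870943}$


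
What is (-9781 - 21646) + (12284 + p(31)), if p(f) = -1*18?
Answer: -19161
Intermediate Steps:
p(f) = -18
(-9781 - 21646) + (12284 + p(31)) = (-9781 - 21646) + (12284 - 18) = -31427 + 12266 = -19161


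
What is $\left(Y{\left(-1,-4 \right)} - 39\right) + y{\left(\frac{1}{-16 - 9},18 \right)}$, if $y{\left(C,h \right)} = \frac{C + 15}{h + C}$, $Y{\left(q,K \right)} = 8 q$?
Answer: $- \frac{20729}{449} \approx -46.167$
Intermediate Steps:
$y{\left(C,h \right)} = \frac{15 + C}{C + h}$
$\left(Y{\left(-1,-4 \right)} - 39\right) + y{\left(\frac{1}{-16 - 9},18 \right)} = \left(8 \left(-1\right) - 39\right) + \frac{15 + \frac{1}{-16 - 9}}{\frac{1}{-16 - 9} + 18} = \left(-8 - 39\right) + \frac{15 + \frac{1}{-25}}{\frac{1}{-25} + 18} = -47 + \frac{15 - \frac{1}{25}}{- \frac{1}{25} + 18} = -47 + \frac{1}{\frac{449}{25}} \cdot \frac{374}{25} = -47 + \frac{25}{449} \cdot \frac{374}{25} = -47 + \frac{374}{449} = - \frac{20729}{449}$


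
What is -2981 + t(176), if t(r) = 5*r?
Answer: -2101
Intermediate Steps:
-2981 + t(176) = -2981 + 5*176 = -2981 + 880 = -2101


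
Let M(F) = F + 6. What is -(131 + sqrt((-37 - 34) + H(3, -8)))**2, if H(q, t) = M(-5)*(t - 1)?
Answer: -17081 - 1048*I*sqrt(5) ≈ -17081.0 - 2343.4*I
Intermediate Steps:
M(F) = 6 + F
H(q, t) = -1 + t (H(q, t) = (6 - 5)*(t - 1) = 1*(-1 + t) = -1 + t)
-(131 + sqrt((-37 - 34) + H(3, -8)))**2 = -(131 + sqrt((-37 - 34) + (-1 - 8)))**2 = -(131 + sqrt(-71 - 9))**2 = -(131 + sqrt(-80))**2 = -(131 + 4*I*sqrt(5))**2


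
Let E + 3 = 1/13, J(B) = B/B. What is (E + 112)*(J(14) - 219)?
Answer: -309124/13 ≈ -23779.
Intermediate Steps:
J(B) = 1
E = -38/13 (E = -3 + 1/13 = -38/13 ≈ -2.9231)
(E + 112)*(J(14) - 219) = (-38/13 + 112)*(1 - 219) = (1418/13)*(-218) = -309124/13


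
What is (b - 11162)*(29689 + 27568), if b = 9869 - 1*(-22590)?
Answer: 1219402329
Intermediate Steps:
b = 32459 (b = 9869 + 22590 = 32459)
(b - 11162)*(29689 + 27568) = (32459 - 11162)*(29689 + 27568) = 21297*57257 = 1219402329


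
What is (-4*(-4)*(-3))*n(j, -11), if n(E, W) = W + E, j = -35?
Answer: 2208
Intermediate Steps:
n(E, W) = E + W
(-4*(-4)*(-3))*n(j, -11) = (-4*(-4)*(-3))*(-35 - 11) = (16*(-3))*(-46) = -48*(-46) = 2208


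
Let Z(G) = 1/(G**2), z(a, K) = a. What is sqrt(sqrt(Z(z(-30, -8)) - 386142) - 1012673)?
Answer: sqrt(-911405700 + 30*I*sqrt(347527799))/30 ≈ 0.30875 + 1006.3*I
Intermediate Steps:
Z(G) = G**(-2)
sqrt(sqrt(Z(z(-30, -8)) - 386142) - 1012673) = sqrt(sqrt((-30)**(-2) - 386142) - 1012673) = sqrt(sqrt(1/900 - 386142) - 1012673) = sqrt(sqrt(-347527799/900) - 1012673) = sqrt(I*sqrt(347527799)/30 - 1012673) = sqrt(-1012673 + I*sqrt(347527799)/30)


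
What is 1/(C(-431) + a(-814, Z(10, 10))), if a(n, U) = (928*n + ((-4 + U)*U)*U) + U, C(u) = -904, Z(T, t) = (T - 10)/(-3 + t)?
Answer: -1/756296 ≈ -1.3222e-6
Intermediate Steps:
Z(T, t) = (-10 + T)/(-3 + t)
a(n, U) = U + 928*n + U²*(-4 + U) (a(n, U) = (928*n + (U*(-4 + U))*U) + U = (928*n + U²*(-4 + U)) + U = U + 928*n + U²*(-4 + U))
1/(C(-431) + a(-814, Z(10, 10))) = 1/(-904 + ((-10 + 10)/(-3 + 10) + ((-10 + 10)/(-3 + 10))³ - 4*(-10 + 10)²/(-3 + 10)² + 928*(-814))) = 1/(-904 + (0/7 + (0/7)³ - 4*(0/7)² - 755392)) = 1/(-904 + ((⅐)*0 + ((⅐)*0)³ - 4*((⅐)*0)² - 755392)) = 1/(-904 + (0 + 0³ - 4*0² - 755392)) = 1/(-904 + (0 + 0 - 4*0 - 755392)) = 1/(-904 + (0 + 0 + 0 - 755392)) = 1/(-904 - 755392) = 1/(-756296) = -1/756296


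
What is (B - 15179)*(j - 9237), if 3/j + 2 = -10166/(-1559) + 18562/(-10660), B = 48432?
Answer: -7093525070046591/23096761 ≈ -3.0712e+8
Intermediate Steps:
j = 24928410/23096761 (j = 3/(-2 + (-10166/(-1559) + 18562/(-10660))) = 3/(-2 + (-10166*(-1/1559) + 18562*(-1/10660))) = 3/(-2 + (10166/1559 - 9281/5330)) = 3/(-2 + 39715701/8309470) = 3/(23096761/8309470) = 3*(8309470/23096761) = 24928410/23096761 ≈ 1.0793)
(B - 15179)*(j - 9237) = (48432 - 15179)*(24928410/23096761 - 9237) = 33253*(-213319852947/23096761) = -7093525070046591/23096761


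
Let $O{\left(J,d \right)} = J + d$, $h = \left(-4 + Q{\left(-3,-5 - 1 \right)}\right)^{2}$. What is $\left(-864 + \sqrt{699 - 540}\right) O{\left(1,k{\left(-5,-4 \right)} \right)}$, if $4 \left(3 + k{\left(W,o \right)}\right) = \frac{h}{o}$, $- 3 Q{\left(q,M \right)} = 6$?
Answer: $3672 - \frac{17 \sqrt{159}}{4} \approx 3618.4$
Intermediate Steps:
$Q{\left(q,M \right)} = -2$ ($Q{\left(q,M \right)} = \left(- \frac{1}{3}\right) 6 = -2$)
$h = 36$ ($h = \left(-4 - 2\right)^{2} = \left(-6\right)^{2} = 36$)
$k{\left(W,o \right)} = -3 + \frac{9}{o}$ ($k{\left(W,o \right)} = -3 + \frac{36 \frac{1}{o}}{4} = -3 + \frac{9}{o}$)
$\left(-864 + \sqrt{699 - 540}\right) O{\left(1,k{\left(-5,-4 \right)} \right)} = \left(-864 + \sqrt{699 - 540}\right) \left(1 - \left(3 - \frac{9}{-4}\right)\right) = \left(-864 + \sqrt{159}\right) \left(1 + \left(-3 + 9 \left(- \frac{1}{4}\right)\right)\right) = \left(-864 + \sqrt{159}\right) \left(1 - \frac{21}{4}\right) = \left(-864 + \sqrt{159}\right) \left(- \frac{17}{4}\right) = 3672 - \frac{17 \sqrt{159}}{4}$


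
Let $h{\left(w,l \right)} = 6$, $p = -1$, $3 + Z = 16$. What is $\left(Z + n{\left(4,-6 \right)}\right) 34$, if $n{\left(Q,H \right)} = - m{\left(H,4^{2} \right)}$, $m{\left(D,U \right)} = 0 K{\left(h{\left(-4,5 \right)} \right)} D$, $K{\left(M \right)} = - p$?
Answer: $442$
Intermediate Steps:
$Z = 13$ ($Z = -3 + 16 = 13$)
$K{\left(M \right)} = 1$ ($K{\left(M \right)} = \left(-1\right) \left(-1\right) = 1$)
$m{\left(D,U \right)} = 0$ ($m{\left(D,U \right)} = 0 \cdot 1 D = 0 D = 0$)
$n{\left(Q,H \right)} = 0$ ($n{\left(Q,H \right)} = \left(-1\right) 0 = 0$)
$\left(Z + n{\left(4,-6 \right)}\right) 34 = \left(13 + 0\right) 34 = 13 \cdot 34 = 442$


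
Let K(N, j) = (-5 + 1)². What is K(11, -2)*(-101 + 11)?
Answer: -1440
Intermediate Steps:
K(N, j) = 16 (K(N, j) = (-4)² = 16)
K(11, -2)*(-101 + 11) = 16*(-101 + 11) = 16*(-90) = -1440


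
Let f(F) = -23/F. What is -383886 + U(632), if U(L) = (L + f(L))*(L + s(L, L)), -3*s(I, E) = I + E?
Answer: -752257/3 ≈ -2.5075e+5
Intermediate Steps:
s(I, E) = -E/3 - I/3 (s(I, E) = -(I + E)/3 = -(E + I)/3 = -E/3 - I/3)
U(L) = L*(L - 23/L)/3 (U(L) = (L - 23/L)*(L + (-L/3 - L/3)) = (L - 23/L)*(L - 2*L/3) = (L - 23/L)*(L/3) = L*(L - 23/L)/3)
-383886 + U(632) = -383886 + (-23/3 + (⅓)*632²) = -383886 + (-23/3 + (⅓)*399424) = -383886 + (-23/3 + 399424/3) = -383886 + 399401/3 = -752257/3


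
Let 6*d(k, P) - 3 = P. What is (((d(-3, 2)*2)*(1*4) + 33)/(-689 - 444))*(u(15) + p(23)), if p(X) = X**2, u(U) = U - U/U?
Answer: -21539/1133 ≈ -19.011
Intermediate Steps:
d(k, P) = 1/2 + P/6
u(U) = -1 + U (u(U) = U - 1*1 = U - 1 = -1 + U)
(((d(-3, 2)*2)*(1*4) + 33)/(-689 - 444))*(u(15) + p(23)) = ((((1/2 + (1/6)*2)*2)*(1*4) + 33)/(-689 - 444))*((-1 + 15) + 23**2) = ((((1/2 + 1/3)*2)*4 + 33)/(-1133))*(14 + 529) = ((((5/6)*2)*4 + 33)*(-1/1133))*543 = (((5/3)*4 + 33)*(-1/1133))*543 = ((20/3 + 33)*(-1/1133))*543 = ((119/3)*(-1/1133))*543 = -119/3399*543 = -21539/1133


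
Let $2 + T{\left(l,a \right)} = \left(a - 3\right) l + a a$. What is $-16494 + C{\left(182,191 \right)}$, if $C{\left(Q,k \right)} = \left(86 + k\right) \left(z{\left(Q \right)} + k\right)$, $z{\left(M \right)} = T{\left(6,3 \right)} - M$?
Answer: $-12062$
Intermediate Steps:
$T{\left(l,a \right)} = -2 + a^{2} + l \left(-3 + a\right)$ ($T{\left(l,a \right)} = -2 + \left(\left(a - 3\right) l + a a\right) = -2 + \left(\left(-3 + a\right) l + a^{2}\right) = -2 + \left(l \left(-3 + a\right) + a^{2}\right) = -2 + \left(a^{2} + l \left(-3 + a\right)\right) = -2 + a^{2} + l \left(-3 + a\right)$)
$z{\left(M \right)} = 7 - M$ ($z{\left(M \right)} = \left(-2 + 3^{2} - 18 + 3 \cdot 6\right) - M = \left(-2 + 9 - 18 + 18\right) - M = 7 - M$)
$C{\left(Q,k \right)} = \left(86 + k\right) \left(7 + k - Q\right)$ ($C{\left(Q,k \right)} = \left(86 + k\right) \left(\left(7 - Q\right) + k\right) = \left(86 + k\right) \left(7 + k - Q\right)$)
$-16494 + C{\left(182,191 \right)} = -16494 + \left(602 + 191^{2} - 15652 + 93 \cdot 191 - 182 \cdot 191\right) = -16494 + \left(602 + 36481 - 15652 + 17763 - 34762\right) = -16494 + 4432 = -12062$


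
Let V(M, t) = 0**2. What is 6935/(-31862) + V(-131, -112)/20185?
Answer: -6935/31862 ≈ -0.21766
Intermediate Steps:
V(M, t) = 0
6935/(-31862) + V(-131, -112)/20185 = 6935/(-31862) + 0/20185 = 6935*(-1/31862) + 0*(1/20185) = -6935/31862 + 0 = -6935/31862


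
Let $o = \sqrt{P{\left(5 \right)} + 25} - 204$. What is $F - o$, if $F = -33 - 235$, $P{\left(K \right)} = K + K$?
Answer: $-64 - \sqrt{35} \approx -69.916$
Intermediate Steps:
$P{\left(K \right)} = 2 K$
$F = -268$
$o = -204 + \sqrt{35}$ ($o = \sqrt{2 \cdot 5 + 25} - 204 = \sqrt{10 + 25} - 204 = \sqrt{35} - 204 = -204 + \sqrt{35} \approx -198.08$)
$F - o = -268 - \left(-204 + \sqrt{35}\right) = -268 + \left(204 - \sqrt{35}\right) = -64 - \sqrt{35}$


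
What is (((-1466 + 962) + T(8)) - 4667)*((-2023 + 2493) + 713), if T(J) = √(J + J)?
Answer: -6112561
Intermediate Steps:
T(J) = √2*√J (T(J) = √(2*J) = √2*√J)
(((-1466 + 962) + T(8)) - 4667)*((-2023 + 2493) + 713) = (((-1466 + 962) + √2*√8) - 4667)*((-2023 + 2493) + 713) = ((-504 + √2*(2*√2)) - 4667)*(470 + 713) = ((-504 + 4) - 4667)*1183 = (-500 - 4667)*1183 = -5167*1183 = -6112561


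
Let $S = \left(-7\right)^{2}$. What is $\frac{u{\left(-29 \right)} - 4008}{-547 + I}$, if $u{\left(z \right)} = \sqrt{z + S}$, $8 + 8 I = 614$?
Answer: $\frac{16032}{1885} - \frac{8 \sqrt{5}}{1885} \approx 8.4955$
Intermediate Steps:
$I = \frac{303}{4}$ ($I = -1 + \frac{1}{8} \cdot 614 = -1 + \frac{307}{4} = \frac{303}{4} \approx 75.75$)
$S = 49$
$u{\left(z \right)} = \sqrt{49 + z}$ ($u{\left(z \right)} = \sqrt{z + 49} = \sqrt{49 + z}$)
$\frac{u{\left(-29 \right)} - 4008}{-547 + I} = \frac{\sqrt{49 - 29} - 4008}{-547 + \frac{303}{4}} = \frac{\sqrt{20} - 4008}{- \frac{1885}{4}} = \left(2 \sqrt{5} - 4008\right) \left(- \frac{4}{1885}\right) = \left(-4008 + 2 \sqrt{5}\right) \left(- \frac{4}{1885}\right) = \frac{16032}{1885} - \frac{8 \sqrt{5}}{1885}$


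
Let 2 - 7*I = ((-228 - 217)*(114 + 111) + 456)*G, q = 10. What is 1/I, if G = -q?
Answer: -1/142384 ≈ -7.0233e-6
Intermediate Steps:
G = -10 (G = -1*10 = -10)
I = -142384 (I = 2/7 - ((-228 - 217)*(114 + 111) + 456)*(-10)/7 = 2/7 - (-445*225 + 456)*(-10)/7 = 2/7 - (-100125 + 456)*(-10)/7 = 2/7 - (-99669)*(-10)/7 = 2/7 - ⅐*996690 = 2/7 - 996690/7 = -142384)
1/I = 1/(-142384) = -1/142384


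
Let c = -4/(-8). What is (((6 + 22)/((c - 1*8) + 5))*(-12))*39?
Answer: 26208/5 ≈ 5241.6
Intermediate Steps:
c = ½ (c = -4*(-⅛) = ½ ≈ 0.50000)
(((6 + 22)/((c - 1*8) + 5))*(-12))*39 = (((6 + 22)/((½ - 1*8) + 5))*(-12))*39 = ((28/((½ - 8) + 5))*(-12))*39 = ((28/(-15/2 + 5))*(-12))*39 = ((28/(-5/2))*(-12))*39 = ((28*(-⅖))*(-12))*39 = -56/5*(-12)*39 = (672/5)*39 = 26208/5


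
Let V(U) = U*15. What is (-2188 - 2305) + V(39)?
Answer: -3908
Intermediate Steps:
V(U) = 15*U
(-2188 - 2305) + V(39) = (-2188 - 2305) + 15*39 = -4493 + 585 = -3908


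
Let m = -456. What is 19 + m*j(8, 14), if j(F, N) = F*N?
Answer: -51053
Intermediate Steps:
19 + m*j(8, 14) = 19 - 3648*14 = 19 - 456*112 = 19 - 51072 = -51053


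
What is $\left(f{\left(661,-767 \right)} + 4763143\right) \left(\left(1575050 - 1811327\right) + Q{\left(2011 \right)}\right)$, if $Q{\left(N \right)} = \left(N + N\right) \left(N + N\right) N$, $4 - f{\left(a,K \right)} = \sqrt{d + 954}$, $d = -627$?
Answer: $154948377731798909 - 32530673047 \sqrt{327} \approx 1.5495 \cdot 10^{17}$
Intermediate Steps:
$f{\left(a,K \right)} = 4 - \sqrt{327}$ ($f{\left(a,K \right)} = 4 - \sqrt{-627 + 954} = 4 - \sqrt{327}$)
$Q{\left(N \right)} = 4 N^{3}$ ($Q{\left(N \right)} = 2 N 2 N N = 4 N^{2} N = 4 N^{3}$)
$\left(f{\left(661,-767 \right)} + 4763143\right) \left(\left(1575050 - 1811327\right) + Q{\left(2011 \right)}\right) = \left(\left(4 - \sqrt{327}\right) + 4763143\right) \left(\left(1575050 - 1811327\right) + 4 \cdot 2011^{3}\right) = \left(4763147 - \sqrt{327}\right) \left(\left(1575050 - 1811327\right) + 4 \cdot 8132727331\right) = \left(4763147 - \sqrt{327}\right) \left(-236277 + 32530909324\right) = \left(4763147 - \sqrt{327}\right) 32530673047 = 154948377731798909 - 32530673047 \sqrt{327}$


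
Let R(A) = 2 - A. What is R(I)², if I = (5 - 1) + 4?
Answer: 36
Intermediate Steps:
I = 8 (I = 4 + 4 = 8)
R(I)² = (2 - 1*8)² = (2 - 8)² = (-6)² = 36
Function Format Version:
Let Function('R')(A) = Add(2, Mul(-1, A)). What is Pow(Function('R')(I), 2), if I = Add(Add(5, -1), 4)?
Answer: 36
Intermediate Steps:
I = 8 (I = Add(4, 4) = 8)
Pow(Function('R')(I), 2) = Pow(Add(2, Mul(-1, 8)), 2) = Pow(Add(2, -8), 2) = Pow(-6, 2) = 36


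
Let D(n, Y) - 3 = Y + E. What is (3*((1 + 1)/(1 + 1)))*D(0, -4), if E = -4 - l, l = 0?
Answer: -15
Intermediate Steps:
E = -4 (E = -4 - 1*0 = -4 + 0 = -4)
D(n, Y) = -1 + Y (D(n, Y) = 3 + (Y - 4) = 3 + (-4 + Y) = -1 + Y)
(3*((1 + 1)/(1 + 1)))*D(0, -4) = (3*((1 + 1)/(1 + 1)))*(-1 - 4) = (3*(2/2))*(-5) = (3*(2*(1/2)))*(-5) = (3*1)*(-5) = 3*(-5) = -15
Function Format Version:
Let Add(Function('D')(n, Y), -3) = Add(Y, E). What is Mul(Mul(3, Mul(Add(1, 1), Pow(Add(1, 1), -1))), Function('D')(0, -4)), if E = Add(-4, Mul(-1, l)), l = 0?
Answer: -15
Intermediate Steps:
E = -4 (E = Add(-4, Mul(-1, 0)) = Add(-4, 0) = -4)
Function('D')(n, Y) = Add(-1, Y) (Function('D')(n, Y) = Add(3, Add(Y, -4)) = Add(3, Add(-4, Y)) = Add(-1, Y))
Mul(Mul(3, Mul(Add(1, 1), Pow(Add(1, 1), -1))), Function('D')(0, -4)) = Mul(Mul(3, Mul(Add(1, 1), Pow(Add(1, 1), -1))), Add(-1, -4)) = Mul(Mul(3, Mul(2, Pow(2, -1))), -5) = Mul(Mul(3, Mul(2, Rational(1, 2))), -5) = Mul(Mul(3, 1), -5) = Mul(3, -5) = -15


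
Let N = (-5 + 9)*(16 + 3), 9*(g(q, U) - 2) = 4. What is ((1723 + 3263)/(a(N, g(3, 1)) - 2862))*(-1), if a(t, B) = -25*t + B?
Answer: 22437/21418 ≈ 1.0476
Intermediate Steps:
g(q, U) = 22/9 (g(q, U) = 2 + (⅑)*4 = 2 + 4/9 = 22/9)
N = 76 (N = 4*19 = 76)
a(t, B) = B - 25*t
((1723 + 3263)/(a(N, g(3, 1)) - 2862))*(-1) = ((1723 + 3263)/((22/9 - 25*76) - 2862))*(-1) = (4986/((22/9 - 1900) - 2862))*(-1) = (4986/(-17078/9 - 2862))*(-1) = (4986/(-42836/9))*(-1) = (4986*(-9/42836))*(-1) = -22437/21418*(-1) = 22437/21418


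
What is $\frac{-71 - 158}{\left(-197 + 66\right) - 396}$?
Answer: $\frac{229}{527} \approx 0.43454$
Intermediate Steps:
$\frac{-71 - 158}{\left(-197 + 66\right) - 396} = \frac{-71 - 158}{-131 - 396} = \frac{1}{-527} \left(-229\right) = \left(- \frac{1}{527}\right) \left(-229\right) = \frac{229}{527}$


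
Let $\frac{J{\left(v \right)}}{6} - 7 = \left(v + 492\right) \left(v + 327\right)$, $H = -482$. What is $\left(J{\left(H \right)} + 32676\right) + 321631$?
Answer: $345049$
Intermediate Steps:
$J{\left(v \right)} = 42 + 6 \left(327 + v\right) \left(492 + v\right)$ ($J{\left(v \right)} = 42 + 6 \left(v + 492\right) \left(v + 327\right) = 42 + 6 \left(492 + v\right) \left(327 + v\right) = 42 + 6 \left(327 + v\right) \left(492 + v\right)$)
$\left(J{\left(H \right)} + 32676\right) + 321631 = \left(\left(965346 + 6 \left(-482\right)^{2} + 4914 \left(-482\right)\right) + 32676\right) + 321631 = \left(\left(965346 + 6 \cdot 232324 - 2368548\right) + 32676\right) + 321631 = \left(\left(965346 + 1393944 - 2368548\right) + 32676\right) + 321631 = \left(-9258 + 32676\right) + 321631 = 23418 + 321631 = 345049$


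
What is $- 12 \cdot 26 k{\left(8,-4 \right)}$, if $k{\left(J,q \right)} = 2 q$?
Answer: $2496$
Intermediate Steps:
$- 12 \cdot 26 k{\left(8,-4 \right)} = - 12 \cdot 26 \cdot 2 \left(-4\right) = - 12 \cdot 26 \left(-8\right) = \left(-12\right) \left(-208\right) = 2496$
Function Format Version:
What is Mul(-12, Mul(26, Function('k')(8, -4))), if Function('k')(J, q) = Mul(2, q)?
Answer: 2496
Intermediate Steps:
Mul(-12, Mul(26, Function('k')(8, -4))) = Mul(-12, Mul(26, Mul(2, -4))) = Mul(-12, Mul(26, -8)) = Mul(-12, -208) = 2496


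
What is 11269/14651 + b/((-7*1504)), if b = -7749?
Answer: 33167233/22035104 ≈ 1.5052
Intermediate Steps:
11269/14651 + b/((-7*1504)) = 11269/14651 - 7749/((-7*1504)) = 11269*(1/14651) - 7749/(-10528) = 11269/14651 - 7749*(-1/10528) = 11269/14651 + 1107/1504 = 33167233/22035104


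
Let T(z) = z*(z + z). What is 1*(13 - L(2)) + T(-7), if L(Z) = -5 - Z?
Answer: 118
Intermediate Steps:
T(z) = 2*z² (T(z) = z*(2*z) = 2*z²)
1*(13 - L(2)) + T(-7) = 1*(13 - (-5 - 1*2)) + 2*(-7)² = 1*(13 - (-5 - 2)) + 2*49 = 1*(13 - 1*(-7)) + 98 = 1*(13 + 7) + 98 = 1*20 + 98 = 20 + 98 = 118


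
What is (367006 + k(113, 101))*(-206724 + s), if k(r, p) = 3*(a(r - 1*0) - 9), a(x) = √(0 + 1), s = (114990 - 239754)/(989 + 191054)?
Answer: -14569193435437872/192043 ≈ -7.5864e+10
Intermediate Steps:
s = -124764/192043 ≈ -0.64967
a(x) = 1 (a(x) = √1 = 1)
k(r, p) = -24 (k(r, p) = 3*(1 - 9) = 3*(-8) = -24)
(367006 + k(113, 101))*(-206724 + s) = (367006 - 24)*(-206724 - 124764/192043) = 366982*(-39700021896/192043) = -14569193435437872/192043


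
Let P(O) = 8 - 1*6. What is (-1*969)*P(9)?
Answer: -1938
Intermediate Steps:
P(O) = 2 (P(O) = 8 - 6 = 2)
(-1*969)*P(9) = -1*969*2 = -969*2 = -1938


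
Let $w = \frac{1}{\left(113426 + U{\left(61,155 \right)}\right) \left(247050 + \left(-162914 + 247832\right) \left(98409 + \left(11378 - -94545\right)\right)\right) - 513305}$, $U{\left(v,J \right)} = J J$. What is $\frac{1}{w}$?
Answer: $2385010141682221$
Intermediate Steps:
$U{\left(v,J \right)} = J^{2}$
$w = \frac{1}{2385010141682221}$ ($w = \frac{1}{\left(113426 + 155^{2}\right) \left(247050 + \left(-162914 + 247832\right) \left(98409 + \left(11378 - -94545\right)\right)\right) - 513305} = \frac{1}{\left(113426 + 24025\right) \left(247050 + 84918 \left(98409 + \left(11378 + 94545\right)\right)\right) - 513305} = \frac{1}{137451 \left(247050 + 84918 \left(98409 + 105923\right)\right) - 513305} = \frac{1}{137451 \left(247050 + 84918 \cdot 204332\right) - 513305} = \frac{1}{137451 \left(247050 + 17351464776\right) - 513305} = \frac{1}{137451 \cdot 17351711826 - 513305} = \frac{1}{2385010142195526 - 513305} = \frac{1}{2385010141682221} \approx 4.1929 \cdot 10^{-16}$)
$\frac{1}{w} = \frac{1}{\frac{1}{2385010141682221}} = 2385010141682221$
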